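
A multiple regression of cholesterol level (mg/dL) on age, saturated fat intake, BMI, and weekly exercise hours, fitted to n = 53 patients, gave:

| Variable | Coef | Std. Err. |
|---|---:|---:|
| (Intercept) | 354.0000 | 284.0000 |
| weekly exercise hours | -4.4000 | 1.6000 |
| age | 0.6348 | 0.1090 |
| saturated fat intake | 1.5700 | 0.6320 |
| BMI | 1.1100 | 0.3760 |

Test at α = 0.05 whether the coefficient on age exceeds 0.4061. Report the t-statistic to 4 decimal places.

Read off: b = 0.6348, SE = 0.1090 for age.
H₀: β₁ = 0.4061 vs H₁: β₁ > 0.4061.
t = (0.6348 − 0.4061) / 0.1090 = 2.0982.
df = n − k − 1 = 53 − 4 − 1 = 48.
One-sided p ≈ 0.0206, which is < 0.05, so reject H₀.
There is evidence that the true slope on age exceeds 0.4061 mg/dL per unit, holding the other predictors fixed.

t = 2.0982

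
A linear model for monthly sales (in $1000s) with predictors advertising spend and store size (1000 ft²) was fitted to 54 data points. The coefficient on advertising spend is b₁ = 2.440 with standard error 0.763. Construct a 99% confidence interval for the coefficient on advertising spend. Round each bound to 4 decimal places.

df = n − k − 1 = 54 − 2 − 1 = 51.
t* = t_{0.005, 51} = 2.675722.
Margin = t* × SE = 2.675722 × 0.763 = 2.041576.
CI: 2.440 ± 2.041576 → (0.3984, 4.4816).
With 99% confidence, each one-unit increase in advertising spend is associated with a change of between 0.3984 and 4.4816 $1000s in monthly sales, holding the other predictors fixed.

(0.3984, 4.4816)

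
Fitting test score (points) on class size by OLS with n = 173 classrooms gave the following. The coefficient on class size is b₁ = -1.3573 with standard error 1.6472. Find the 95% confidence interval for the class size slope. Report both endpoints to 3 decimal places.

df = n − 2 = 173 − 2 = 171.
t* = t_{0.025, 171} = 1.973934.
Margin = t* × SE = 1.973934 × 1.6472 = 3.25146.
CI: -1.3573 ± 3.25146 → (-4.609, 1.894).
With 95% confidence, each one-unit increase in class size is associated with a change of between -4.609 and 1.894 points in test score.

(-4.609, 1.894)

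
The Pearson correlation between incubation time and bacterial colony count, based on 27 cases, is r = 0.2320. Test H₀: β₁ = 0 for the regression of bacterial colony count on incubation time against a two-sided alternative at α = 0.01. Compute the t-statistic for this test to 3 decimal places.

t = r·√(n − 2)/√(1 − r²) = 0.2320·√25/√0.946176 = 1.193.
df = n − 2 = 25.
Two-sided p ≈ 0.2442, which is ≥ 0.01, so fail to reject H₀.
The data do not give significant evidence of a linear association between incubation time and bacterial colony count.

t = 1.193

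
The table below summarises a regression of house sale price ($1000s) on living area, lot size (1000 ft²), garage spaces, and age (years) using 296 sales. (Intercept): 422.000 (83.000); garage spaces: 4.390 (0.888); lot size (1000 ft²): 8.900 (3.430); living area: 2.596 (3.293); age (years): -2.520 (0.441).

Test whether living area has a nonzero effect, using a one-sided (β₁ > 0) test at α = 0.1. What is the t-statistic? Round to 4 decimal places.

t = 0.7883

Read off: b = 2.596, SE = 3.293 for living area.
H₀: β₁ = 0 vs H₁: β₁ > 0.
t = 2.596 / 3.293 = 0.7883.
df = n − k − 1 = 296 − 4 − 1 = 291.
One-sided p ≈ 0.2156, which is ≥ 0.1, so fail to reject H₀.
The data do not give significant evidence that the true slope on living area is positive, holding the other predictors fixed.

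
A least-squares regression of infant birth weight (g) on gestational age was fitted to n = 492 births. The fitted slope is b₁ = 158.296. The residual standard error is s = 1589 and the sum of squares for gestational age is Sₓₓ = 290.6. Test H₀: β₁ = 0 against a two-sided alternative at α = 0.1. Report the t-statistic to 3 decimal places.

t = 1.698

SE(b₁) = s/√Sₓₓ = 1589/√290.6 = 93.2129.
t = 158.296 / 93.2129 = 1.698.
df = n − 2 = 490.
Two-sided p ≈ 0.0901, which is < 0.1, so reject H₀.
There is evidence that gestational age is associated with infant birth weight.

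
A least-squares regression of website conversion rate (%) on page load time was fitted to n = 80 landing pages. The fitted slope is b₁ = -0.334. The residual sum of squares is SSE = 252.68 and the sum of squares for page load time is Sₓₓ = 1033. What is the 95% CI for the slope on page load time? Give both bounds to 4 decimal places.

MSE = SSE/(n − 2) = 252.68/78 = 3.23949.
SE(b₁) = √(MSE/Sₓₓ) = √(3.23949/1033) = 0.056.
df = n − 2 = 78.
t* = t_{0.025, 78} = 1.990847.
Margin = t* × SE = 1.990847 × 0.056 = 0.111487.
CI: -0.334 ± 0.111487 → (-0.4455, -0.2225).
With 95% confidence, each one-unit increase in page load time is associated with a change of between -0.4455 and -0.2225 % in website conversion rate.

(-0.4455, -0.2225)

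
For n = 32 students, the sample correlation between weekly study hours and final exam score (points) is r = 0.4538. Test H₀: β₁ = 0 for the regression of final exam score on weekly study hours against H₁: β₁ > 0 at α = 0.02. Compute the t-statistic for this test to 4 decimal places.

t = r·√(n − 2)/√(1 − r²) = 0.4538·√30/√0.794066 = 2.7893.
df = n − 2 = 30.
One-sided p ≈ 0.0045, which is < 0.02, so reject H₀.
There is evidence of a linear association between weekly study hours and final exam score.

t = 2.7893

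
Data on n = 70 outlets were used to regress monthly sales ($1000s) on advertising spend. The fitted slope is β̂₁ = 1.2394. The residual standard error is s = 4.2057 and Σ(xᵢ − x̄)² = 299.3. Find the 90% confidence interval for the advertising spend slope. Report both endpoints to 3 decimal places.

SE(β̂₁) = s/√Sₓₓ = 4.2057/√299.3 = 0.2431.
df = n − 2 = 68.
t* = t_{0.05, 68} = 1.667572.
Margin = t* × SE = 1.667572 × 0.2431 = 0.40539.
CI: 1.2394 ± 0.40539 → (0.834, 1.645).
With 90% confidence, each one-unit increase in advertising spend is associated with a change of between 0.834 and 1.645 $1000s in monthly sales.

(0.834, 1.645)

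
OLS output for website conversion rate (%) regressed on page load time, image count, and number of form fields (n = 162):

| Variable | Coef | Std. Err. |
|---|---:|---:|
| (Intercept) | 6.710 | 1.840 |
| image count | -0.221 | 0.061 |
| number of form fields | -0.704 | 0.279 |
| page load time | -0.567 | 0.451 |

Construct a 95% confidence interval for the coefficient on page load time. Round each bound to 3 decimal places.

(-1.458, 0.324)

Read off: b = -0.567, SE = 0.451 for page load time.
df = n − k − 1 = 162 − 3 − 1 = 158.
t* = t_{0.025, 158} = 1.975092.
Margin = t* × SE = 1.975092 × 0.451 = 0.89077.
CI: -0.567 ± 0.89077 → (-1.458, 0.324).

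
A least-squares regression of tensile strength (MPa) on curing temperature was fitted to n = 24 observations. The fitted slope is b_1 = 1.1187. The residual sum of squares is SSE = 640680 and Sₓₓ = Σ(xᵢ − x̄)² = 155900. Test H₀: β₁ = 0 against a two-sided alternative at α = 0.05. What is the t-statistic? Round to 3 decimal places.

t = 2.588

MSE = SSE/(n − 2) = 640680/22 = 29121.8.
SE(b_1) = √(MSE/Sₓₓ) = √(29121.8/155900) = 0.432201.
t = 1.1187 / 0.432201 = 2.588.
df = n − 2 = 22.
Two-sided p ≈ 0.0168, which is < 0.05, so reject H₀.
There is evidence that curing temperature is associated with tensile strength.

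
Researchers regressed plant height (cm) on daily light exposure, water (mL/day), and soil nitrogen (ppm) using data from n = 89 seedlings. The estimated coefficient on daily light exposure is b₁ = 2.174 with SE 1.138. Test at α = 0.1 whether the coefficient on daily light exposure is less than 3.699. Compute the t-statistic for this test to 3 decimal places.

t = -1.340

H₀: β₁ = 3.699 vs H₁: β₁ < 3.699.
t = (b₁ − β₁⁰)/SE = (2.174 − 3.699) / 1.138 = -1.340.
df = n − k − 1 = 89 − 3 − 1 = 85.
One-sided p ≈ 0.0919, which is < 0.1, so reject H₀.
There is evidence that the true slope on daily light exposure is below 3.699 cm per unit, holding the other predictors fixed.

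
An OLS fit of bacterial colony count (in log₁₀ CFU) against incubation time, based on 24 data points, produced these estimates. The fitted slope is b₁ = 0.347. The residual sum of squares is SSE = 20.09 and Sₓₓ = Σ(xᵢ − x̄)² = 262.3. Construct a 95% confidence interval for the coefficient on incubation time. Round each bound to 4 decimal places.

MSE = SSE/(n − 2) = 20.09/22 = 0.913182.
SE(b₁) = √(MSE/Sₓₓ) = √(0.913182/262.3) = 0.0590037.
df = n − 2 = 22.
t* = t_{0.025, 22} = 2.073873.
Margin = t* × SE = 2.073873 × 0.0590037 = 0.122366.
CI: 0.347 ± 0.122366 → (0.2246, 0.4694).
With 95% confidence, each one-unit increase in incubation time is associated with a change of between 0.2246 and 0.4694 log₁₀ CFU in bacterial colony count.

(0.2246, 0.4694)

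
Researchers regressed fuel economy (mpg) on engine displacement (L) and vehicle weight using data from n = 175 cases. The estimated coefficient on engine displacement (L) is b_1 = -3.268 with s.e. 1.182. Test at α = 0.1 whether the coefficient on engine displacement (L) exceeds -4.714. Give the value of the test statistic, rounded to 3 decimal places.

H₀: β₁ = -4.714 vs H₁: β₁ > -4.714.
t = (b_1 − β₁⁰)/SE = (-3.268 − (-4.714)) / 1.182 = 1.223.
df = n − k − 1 = 175 − 2 − 1 = 172.
One-sided p ≈ 0.1114, which is ≥ 0.1, so fail to reject H₀.
The data do not give significant evidence that the true slope on engine displacement (L) exceeds -4.714 mpg per unit, holding the other predictors fixed.

t = 1.223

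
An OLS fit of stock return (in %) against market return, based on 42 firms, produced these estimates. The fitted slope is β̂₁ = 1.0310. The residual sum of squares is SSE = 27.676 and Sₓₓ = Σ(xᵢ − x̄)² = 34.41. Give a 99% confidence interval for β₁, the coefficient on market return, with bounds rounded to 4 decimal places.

(0.6475, 1.4145)

MSE = SSE/(n − 2) = 27.676/40 = 0.6919.
SE(β̂₁) = √(MSE/Sₓₓ) = √(0.6919/34.41) = 0.141801.
df = n − 2 = 40.
t* = t_{0.005, 40} = 2.704459.
Margin = t* × SE = 2.704459 × 0.141801 = 0.383495.
CI: 1.0310 ± 0.383495 → (0.6475, 1.4145).
With 99% confidence, each one-unit increase in market return is associated with a change of between 0.6475 and 1.4145 % in stock return.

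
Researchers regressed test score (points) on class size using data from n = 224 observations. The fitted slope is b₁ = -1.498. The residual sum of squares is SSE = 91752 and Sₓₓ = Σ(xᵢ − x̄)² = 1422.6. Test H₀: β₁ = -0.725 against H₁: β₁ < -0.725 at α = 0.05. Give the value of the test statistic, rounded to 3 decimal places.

MSE = SSE/(n − 2) = 91752/222 = 413.297.
SE(b₁) = √(MSE/Sₓₓ) = √(413.297/1422.6) = 0.539001.
t = (-1.498 − (-0.725)) / 0.539001 = -1.434.
df = n − 2 = 222.
One-sided p ≈ 0.0765, which is ≥ 0.05, so fail to reject H₀.
The data do not give significant evidence that the true slope on class size is below -0.725 points per unit.

t = -1.434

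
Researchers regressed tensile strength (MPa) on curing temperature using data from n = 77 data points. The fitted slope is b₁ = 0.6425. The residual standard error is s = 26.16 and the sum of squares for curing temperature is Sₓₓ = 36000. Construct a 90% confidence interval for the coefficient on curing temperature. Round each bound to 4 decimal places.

SE(b₁) = s/√Sₓₓ = 26.16/√36000 = 0.137875.
df = n − 2 = 75.
t* = t_{0.05, 75} = 1.665425.
Margin = t* × SE = 1.665425 × 0.137875 = 0.229621.
CI: 0.6425 ± 0.229621 → (0.4129, 0.8721).
With 90% confidence, each one-unit increase in curing temperature is associated with a change of between 0.4129 and 0.8721 MPa in tensile strength.

(0.4129, 0.8721)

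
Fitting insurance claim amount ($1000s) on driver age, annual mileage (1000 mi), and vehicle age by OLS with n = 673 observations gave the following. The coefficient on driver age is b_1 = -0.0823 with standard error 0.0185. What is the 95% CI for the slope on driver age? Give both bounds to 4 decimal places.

(-0.1186, -0.0460)

df = n − k − 1 = 673 − 3 − 1 = 669.
t* = t_{0.025, 669} = 1.963516.
Margin = t* × SE = 1.963516 × 0.0185 = 0.036325.
CI: -0.0823 ± 0.036325 → (-0.1186, -0.0460).
With 95% confidence, each one-unit increase in driver age is associated with a change of between -0.1186 and -0.0460 $1000s in insurance claim amount, holding the other predictors fixed.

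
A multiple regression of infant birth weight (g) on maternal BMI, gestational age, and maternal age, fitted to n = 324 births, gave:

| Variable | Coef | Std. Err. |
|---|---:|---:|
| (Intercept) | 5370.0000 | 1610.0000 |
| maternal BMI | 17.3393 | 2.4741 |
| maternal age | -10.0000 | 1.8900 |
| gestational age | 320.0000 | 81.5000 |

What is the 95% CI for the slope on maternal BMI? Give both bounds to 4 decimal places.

Read off: b = 17.3393, SE = 2.4741 for maternal BMI.
df = n − k − 1 = 324 − 3 − 1 = 320.
t* = t_{0.025, 320} = 1.967405.
Margin = t* × SE = 1.967405 × 2.4741 = 4.867557.
CI: 17.3393 ± 4.867557 → (12.4717, 22.2069).

(12.4717, 22.2069)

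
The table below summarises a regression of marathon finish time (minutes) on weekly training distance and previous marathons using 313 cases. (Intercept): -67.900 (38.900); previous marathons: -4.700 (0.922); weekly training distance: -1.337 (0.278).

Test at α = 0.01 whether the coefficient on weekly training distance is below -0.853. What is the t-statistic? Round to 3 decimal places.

t = -1.741

Read off: b = -1.337, SE = 0.278 for weekly training distance.
H₀: β₁ = -0.853 vs H₁: β₁ < -0.853.
t = (-1.337 − (-0.853)) / 0.278 = -1.741.
df = n − k − 1 = 313 − 2 − 1 = 310.
One-sided p ≈ 0.0413, which is ≥ 0.01, so fail to reject H₀.
The data do not give significant evidence that the true slope on weekly training distance is below -0.853 minutes per unit, holding the other predictors fixed.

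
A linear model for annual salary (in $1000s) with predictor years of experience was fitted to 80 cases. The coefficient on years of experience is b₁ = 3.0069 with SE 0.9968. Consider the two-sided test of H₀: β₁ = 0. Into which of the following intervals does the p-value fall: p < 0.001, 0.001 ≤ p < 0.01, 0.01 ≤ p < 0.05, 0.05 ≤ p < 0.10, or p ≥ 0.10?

t = 3.0069 / 0.9968 = 3.017.
df = n − 2 = 80 − 2 = 78.
Two-sided p = 2·P(T_{78} > |t|) ≈ 0.0035.
So 0.001 ≤ p < 0.01.

0.001 ≤ p < 0.01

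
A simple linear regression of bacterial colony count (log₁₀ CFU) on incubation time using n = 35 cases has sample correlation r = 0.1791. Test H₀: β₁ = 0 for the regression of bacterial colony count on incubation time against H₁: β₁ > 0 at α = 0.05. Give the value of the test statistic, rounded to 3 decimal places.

t = 1.046

t = r·√(n − 2)/√(1 − r²) = 0.1791·√33/√0.967923 = 1.046.
df = n − 2 = 33.
One-sided p ≈ 0.1516, which is ≥ 0.05, so fail to reject H₀.
The data do not give significant evidence of a linear association between incubation time and bacterial colony count.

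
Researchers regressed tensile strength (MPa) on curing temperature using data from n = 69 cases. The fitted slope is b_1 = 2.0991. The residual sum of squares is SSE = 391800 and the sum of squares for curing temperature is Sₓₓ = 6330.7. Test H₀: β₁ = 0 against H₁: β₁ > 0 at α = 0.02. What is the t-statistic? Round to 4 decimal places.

MSE = SSE/(n − 2) = 391800/67 = 5847.76.
SE(b_1) = √(MSE/Sₓₓ) = √(5847.76/6330.7) = 0.961101.
t = 2.0991 / 0.961101 = 2.1841.
df = n − 2 = 67.
One-sided p ≈ 0.0162, which is < 0.02, so reject H₀.
There is evidence that the true slope on curing temperature is positive.

t = 2.1841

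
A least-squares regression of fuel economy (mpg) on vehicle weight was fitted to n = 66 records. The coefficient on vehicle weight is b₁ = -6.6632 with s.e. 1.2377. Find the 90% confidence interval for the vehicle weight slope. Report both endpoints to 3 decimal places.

df = n − 2 = 66 − 2 = 64.
t* = t_{0.05, 64} = 1.669013.
Margin = t* × SE = 1.669013 × 1.2377 = 2.06574.
CI: -6.6632 ± 2.06574 → (-8.729, -4.597).
With 90% confidence, each one-unit increase in vehicle weight is associated with a change of between -8.729 and -4.597 mpg in fuel economy.

(-8.729, -4.597)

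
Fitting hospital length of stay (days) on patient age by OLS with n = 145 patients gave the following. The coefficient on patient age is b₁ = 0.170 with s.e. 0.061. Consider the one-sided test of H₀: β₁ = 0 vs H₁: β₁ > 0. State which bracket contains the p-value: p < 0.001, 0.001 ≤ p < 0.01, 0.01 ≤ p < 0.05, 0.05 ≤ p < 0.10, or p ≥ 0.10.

0.001 ≤ p < 0.01

t = 0.170 / 0.061 = 2.787.
df = n − 2 = 145 − 2 = 143.
One-sided p = P(T_{143} > t) ≈ 0.0030.
So 0.001 ≤ p < 0.01.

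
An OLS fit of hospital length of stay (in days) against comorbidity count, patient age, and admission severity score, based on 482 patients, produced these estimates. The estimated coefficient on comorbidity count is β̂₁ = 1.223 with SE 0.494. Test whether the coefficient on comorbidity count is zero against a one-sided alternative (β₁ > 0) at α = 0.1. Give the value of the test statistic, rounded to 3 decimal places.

t = 2.476

H₀: β₁ = 0 vs H₁: β₁ > 0.
t = (β̂₁ − β₁⁰)/SE = 1.223 / 0.494 = 2.476.
df = n − k − 1 = 482 − 3 − 1 = 478.
One-sided p ≈ 0.0068, which is < 0.1, so reject H₀.
There is evidence that the true slope on comorbidity count is positive, holding the other predictors fixed.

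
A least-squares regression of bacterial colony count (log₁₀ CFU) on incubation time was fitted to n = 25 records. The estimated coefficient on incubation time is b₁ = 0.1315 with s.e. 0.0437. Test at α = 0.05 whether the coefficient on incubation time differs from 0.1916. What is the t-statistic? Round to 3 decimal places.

H₀: β₁ = 0.1916 vs H₁: β₁ ≠ 0.1916.
t = (b₁ − β₁⁰)/SE = (0.1315 − 0.1916) / 0.0437 = -1.375.
df = n − 2 = 25 − 2 = 23.
Two-sided p ≈ 0.1823, which is ≥ 0.05, so fail to reject H₀.
The data are consistent with a true slope of 0.1916 log₁₀ CFU per unit of incubation time.

t = -1.375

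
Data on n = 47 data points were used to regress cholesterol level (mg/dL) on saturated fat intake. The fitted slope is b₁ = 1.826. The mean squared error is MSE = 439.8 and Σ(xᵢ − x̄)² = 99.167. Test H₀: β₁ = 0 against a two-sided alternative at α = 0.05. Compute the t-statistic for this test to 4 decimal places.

t = 0.8671

SE(b₁) = √(MSE/Sₓₓ) = √(439.8/99.167) = 2.10593.
t = 1.826 / 2.10593 = 0.8671.
df = n − 2 = 45.
Two-sided p ≈ 0.3905, which is ≥ 0.05, so fail to reject H₀.
The data do not give significant evidence of an association between saturated fat intake and cholesterol level.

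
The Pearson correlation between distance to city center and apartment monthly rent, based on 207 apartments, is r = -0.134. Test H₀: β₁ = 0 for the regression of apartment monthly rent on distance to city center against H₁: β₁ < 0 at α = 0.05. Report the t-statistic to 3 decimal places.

t = r·√(n − 2)/√(1 − r²) = -0.134·√205/√0.982044 = -1.936.
df = n − 2 = 205.
One-sided p ≈ 0.0271, which is < 0.05, so reject H₀.
There is evidence of a linear association between distance to city center and apartment monthly rent.

t = -1.936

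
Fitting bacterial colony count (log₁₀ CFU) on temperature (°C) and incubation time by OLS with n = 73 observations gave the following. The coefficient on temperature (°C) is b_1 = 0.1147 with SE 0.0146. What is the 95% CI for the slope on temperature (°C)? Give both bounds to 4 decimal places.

(0.0856, 0.1438)

df = n − k − 1 = 73 − 2 − 1 = 70.
t* = t_{0.025, 70} = 1.994437.
Margin = t* × SE = 1.994437 × 0.0146 = 0.029119.
CI: 0.1147 ± 0.029119 → (0.0856, 0.1438).
With 95% confidence, each one-unit increase in temperature (°C) is associated with a change of between 0.0856 and 0.1438 log₁₀ CFU in bacterial colony count, holding the other predictors fixed.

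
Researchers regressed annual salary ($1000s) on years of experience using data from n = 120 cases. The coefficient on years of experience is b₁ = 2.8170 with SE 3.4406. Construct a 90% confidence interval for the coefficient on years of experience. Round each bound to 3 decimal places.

df = n − 2 = 120 − 2 = 118.
t* = t_{0.05, 118} = 1.65787.
Margin = t* × SE = 1.65787 × 3.4406 = 5.70407.
CI: 2.8170 ± 5.70407 → (-2.887, 8.521).
With 90% confidence, each one-unit increase in years of experience is associated with a change of between -2.887 and 8.521 $1000s in annual salary.

(-2.887, 8.521)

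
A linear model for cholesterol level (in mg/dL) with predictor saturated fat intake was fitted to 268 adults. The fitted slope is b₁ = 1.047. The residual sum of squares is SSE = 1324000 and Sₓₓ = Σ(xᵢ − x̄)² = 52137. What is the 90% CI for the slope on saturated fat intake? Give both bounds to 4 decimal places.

(0.5370, 1.5570)

MSE = SSE/(n − 2) = 1324000/266 = 4977.44.
SE(b₁) = √(MSE/Sₓₓ) = √(4977.44/52137) = 0.30898.
df = n − 2 = 266.
t* = t_{0.05, 266} = 1.650602.
Margin = t* × SE = 1.650602 × 0.30898 = 0.510003.
CI: 1.047 ± 0.510003 → (0.5370, 1.5570).
With 90% confidence, each one-unit increase in saturated fat intake is associated with a change of between 0.5370 and 1.5570 mg/dL in cholesterol level.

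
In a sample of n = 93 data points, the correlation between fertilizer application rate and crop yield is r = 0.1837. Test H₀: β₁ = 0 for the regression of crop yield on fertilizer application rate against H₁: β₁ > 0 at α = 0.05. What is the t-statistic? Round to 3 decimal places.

t = r·√(n − 2)/√(1 − r²) = 0.1837·√91/√0.966254 = 1.783.
df = n − 2 = 91.
One-sided p ≈ 0.0390, which is < 0.05, so reject H₀.
There is evidence of a linear association between fertilizer application rate and crop yield.

t = 1.783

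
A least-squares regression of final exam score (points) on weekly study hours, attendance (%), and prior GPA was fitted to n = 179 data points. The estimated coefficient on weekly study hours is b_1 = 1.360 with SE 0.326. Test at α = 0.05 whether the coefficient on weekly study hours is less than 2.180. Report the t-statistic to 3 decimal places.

H₀: β₁ = 2.180 vs H₁: β₁ < 2.180.
t = (b_1 − β₁⁰)/SE = (1.360 − 2.180) / 0.326 = -2.515.
df = n − k − 1 = 179 − 3 − 1 = 175.
One-sided p ≈ 0.0064, which is < 0.05, so reject H₀.
There is evidence that the true slope on weekly study hours is below 2.180 points per unit, holding the other predictors fixed.

t = -2.515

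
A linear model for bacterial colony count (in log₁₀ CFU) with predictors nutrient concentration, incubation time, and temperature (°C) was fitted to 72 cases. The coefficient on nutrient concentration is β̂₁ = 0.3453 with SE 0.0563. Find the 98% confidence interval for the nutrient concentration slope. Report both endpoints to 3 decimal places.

(0.211, 0.479)

df = n − k − 1 = 72 − 3 − 1 = 68.
t* = t_{0.01, 68} = 2.382446.
Margin = t* × SE = 2.382446 × 0.0563 = 0.13413.
CI: 0.3453 ± 0.13413 → (0.211, 0.479).
With 98% confidence, each one-unit increase in nutrient concentration is associated with a change of between 0.211 and 0.479 log₁₀ CFU in bacterial colony count, holding the other predictors fixed.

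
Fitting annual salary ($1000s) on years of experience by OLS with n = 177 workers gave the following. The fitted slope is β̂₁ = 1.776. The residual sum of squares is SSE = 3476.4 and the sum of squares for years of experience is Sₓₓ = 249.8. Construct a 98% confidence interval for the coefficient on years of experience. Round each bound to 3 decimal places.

MSE = SSE/(n − 2) = 3476.4/175 = 19.8651.
SE(β̂₁) = √(MSE/Sₓₓ) = √(19.8651/249.8) = 0.282.
df = n − 2 = 175.
t* = t_{0.01, 175} = 2.347845.
Margin = t* × SE = 2.347845 × 0.282 = 0.66209.
CI: 1.776 ± 0.66209 → (1.114, 2.438).
With 98% confidence, each one-unit increase in years of experience is associated with a change of between 1.114 and 2.438 $1000s in annual salary.

(1.114, 2.438)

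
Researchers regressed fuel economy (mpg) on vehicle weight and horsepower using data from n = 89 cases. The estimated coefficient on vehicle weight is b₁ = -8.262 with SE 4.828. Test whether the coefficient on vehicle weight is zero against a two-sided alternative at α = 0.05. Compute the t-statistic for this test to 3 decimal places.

H₀: β₁ = 0 vs H₁: β₁ ≠ 0.
t = (b₁ − β₁⁰)/SE = -8.262 / 4.828 = -1.711.
df = n − k − 1 = 89 − 2 − 1 = 86.
Two-sided p ≈ 0.0906, which is ≥ 0.05, so fail to reject H₀.
The data do not give significant evidence of an association between vehicle weight and fuel economy, after adjusting for the other predictors.

t = -1.711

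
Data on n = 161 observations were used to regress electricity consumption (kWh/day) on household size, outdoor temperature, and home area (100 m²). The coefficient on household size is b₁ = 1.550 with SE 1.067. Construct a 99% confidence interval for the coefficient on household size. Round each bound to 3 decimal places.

df = n − k − 1 = 161 − 3 − 1 = 157.
t* = t_{0.005, 157} = 2.607506.
Margin = t* × SE = 2.607506 × 1.067 = 2.78221.
CI: 1.550 ± 2.78221 → (-1.232, 4.332).
With 99% confidence, each one-unit increase in household size is associated with a change of between -1.232 and 4.332 kWh/day in electricity consumption, holding the other predictors fixed.

(-1.232, 4.332)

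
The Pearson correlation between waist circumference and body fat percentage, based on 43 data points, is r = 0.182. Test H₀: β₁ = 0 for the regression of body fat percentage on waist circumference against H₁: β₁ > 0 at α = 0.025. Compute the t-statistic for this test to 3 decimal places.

t = r·√(n − 2)/√(1 − r²) = 0.182·√41/√0.966876 = 1.185.
df = n − 2 = 41.
One-sided p ≈ 0.1214, which is ≥ 0.025, so fail to reject H₀.
The data do not give significant evidence of a linear association between waist circumference and body fat percentage.

t = 1.185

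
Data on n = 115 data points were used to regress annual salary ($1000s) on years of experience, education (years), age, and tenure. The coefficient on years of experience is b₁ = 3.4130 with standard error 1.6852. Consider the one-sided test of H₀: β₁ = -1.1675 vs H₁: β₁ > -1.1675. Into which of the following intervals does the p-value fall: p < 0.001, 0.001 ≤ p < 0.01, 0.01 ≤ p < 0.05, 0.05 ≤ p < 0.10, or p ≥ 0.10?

0.001 ≤ p < 0.01

t = (3.4130 − (-1.1675)) / 1.6852 = 2.718.
df = n − k − 1 = 115 − 4 − 1 = 110.
One-sided p = P(T_{110} > t) ≈ 0.0038.
So 0.001 ≤ p < 0.01.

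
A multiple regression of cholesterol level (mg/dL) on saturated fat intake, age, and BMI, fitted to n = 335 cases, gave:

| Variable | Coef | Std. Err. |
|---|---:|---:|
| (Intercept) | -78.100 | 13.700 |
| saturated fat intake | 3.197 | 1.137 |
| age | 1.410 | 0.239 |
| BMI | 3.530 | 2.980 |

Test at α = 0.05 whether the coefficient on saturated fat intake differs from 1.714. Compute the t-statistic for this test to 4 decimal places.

t = 1.3043

Read off: b = 3.197, SE = 1.137 for saturated fat intake.
H₀: β₁ = 1.714 vs H₁: β₁ ≠ 1.714.
t = (3.197 − 1.714) / 1.137 = 1.3043.
df = n − k − 1 = 335 − 3 − 1 = 331.
Two-sided p ≈ 0.1930, which is ≥ 0.05, so fail to reject H₀.
The data are consistent with a true slope of 1.714 mg/dL per unit of saturated fat intake, holding the other predictors fixed.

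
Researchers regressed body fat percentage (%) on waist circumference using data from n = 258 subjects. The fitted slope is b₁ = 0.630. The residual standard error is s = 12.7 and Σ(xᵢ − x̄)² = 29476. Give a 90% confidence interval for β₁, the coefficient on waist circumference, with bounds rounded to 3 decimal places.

(0.508, 0.752)

SE(b₁) = s/√Sₓₓ = 12.7/√29476 = 0.0739724.
df = n − 2 = 256.
t* = t_{0.05, 256} = 1.650828.
Margin = t* × SE = 1.650828 × 0.0739724 = 0.12212.
CI: 0.630 ± 0.12212 → (0.508, 0.752).
With 90% confidence, each one-unit increase in waist circumference is associated with a change of between 0.508 and 0.752 % in body fat percentage.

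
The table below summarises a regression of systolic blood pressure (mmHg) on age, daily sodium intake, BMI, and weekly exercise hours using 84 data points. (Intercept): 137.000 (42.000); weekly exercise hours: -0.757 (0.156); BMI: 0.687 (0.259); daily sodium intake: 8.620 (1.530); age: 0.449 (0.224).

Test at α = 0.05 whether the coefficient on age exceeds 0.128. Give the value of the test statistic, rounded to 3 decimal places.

t = 1.433

Read off: b = 0.449, SE = 0.224 for age.
H₀: β₁ = 0.128 vs H₁: β₁ > 0.128.
t = (0.449 − 0.128) / 0.224 = 1.433.
df = n − k − 1 = 84 − 4 − 1 = 79.
One-sided p ≈ 0.0779, which is ≥ 0.05, so fail to reject H₀.
The data do not give significant evidence that the true slope on age exceeds 0.128 mmHg per unit, holding the other predictors fixed.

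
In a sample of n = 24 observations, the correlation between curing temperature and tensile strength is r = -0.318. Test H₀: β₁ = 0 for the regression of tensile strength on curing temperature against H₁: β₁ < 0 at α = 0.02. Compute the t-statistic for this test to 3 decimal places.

t = -1.573

t = r·√(n − 2)/√(1 − r²) = -0.318·√22/√0.898876 = -1.573.
df = n − 2 = 22.
One-sided p ≈ 0.0650, which is ≥ 0.02, so fail to reject H₀.
The data do not give significant evidence of a linear association between curing temperature and tensile strength.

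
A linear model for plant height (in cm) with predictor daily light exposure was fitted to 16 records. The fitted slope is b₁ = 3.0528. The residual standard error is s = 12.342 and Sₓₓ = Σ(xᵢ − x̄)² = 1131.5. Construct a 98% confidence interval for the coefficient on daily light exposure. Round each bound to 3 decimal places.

(2.090, 4.016)

SE(b₁) = s/√Sₓₓ = 12.342/√1131.5 = 0.366909.
df = n − 2 = 14.
t* = t_{0.01, 14} = 2.624494.
Margin = t* × SE = 2.624494 × 0.366909 = 0.96295.
CI: 3.0528 ± 0.96295 → (2.090, 4.016).
With 98% confidence, each one-unit increase in daily light exposure is associated with a change of between 2.090 and 4.016 cm in plant height.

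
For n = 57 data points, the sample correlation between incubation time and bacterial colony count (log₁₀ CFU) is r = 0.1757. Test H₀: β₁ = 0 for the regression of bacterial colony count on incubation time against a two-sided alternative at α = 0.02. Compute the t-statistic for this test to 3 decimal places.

t = 1.324

t = r·√(n − 2)/√(1 − r²) = 0.1757·√55/√0.96913 = 1.324.
df = n − 2 = 55.
Two-sided p ≈ 0.1911, which is ≥ 0.02, so fail to reject H₀.
The data do not give significant evidence of a linear association between incubation time and bacterial colony count.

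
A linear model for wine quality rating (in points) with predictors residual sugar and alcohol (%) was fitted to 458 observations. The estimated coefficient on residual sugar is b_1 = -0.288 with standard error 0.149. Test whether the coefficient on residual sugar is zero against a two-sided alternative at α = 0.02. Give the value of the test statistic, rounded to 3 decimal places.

H₀: β₁ = 0 vs H₁: β₁ ≠ 0.
t = (b_1 − β₁⁰)/SE = -0.288 / 0.149 = -1.933.
df = n − k − 1 = 458 − 2 − 1 = 455.
Two-sided p ≈ 0.0539, which is ≥ 0.02, so fail to reject H₀.
The data do not give significant evidence of an association between residual sugar and wine quality rating, after adjusting for the other predictors.

t = -1.933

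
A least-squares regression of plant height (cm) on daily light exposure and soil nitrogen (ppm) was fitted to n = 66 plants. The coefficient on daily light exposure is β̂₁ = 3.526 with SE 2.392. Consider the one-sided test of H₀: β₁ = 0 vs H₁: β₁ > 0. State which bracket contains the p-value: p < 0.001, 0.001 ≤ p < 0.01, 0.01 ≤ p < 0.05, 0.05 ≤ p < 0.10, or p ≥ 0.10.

0.05 ≤ p < 0.10

t = 3.526 / 2.392 = 1.474.
df = n − k − 1 = 66 − 2 − 1 = 63.
One-sided p = P(T_{63} > t) ≈ 0.0727.
So 0.05 ≤ p < 0.10.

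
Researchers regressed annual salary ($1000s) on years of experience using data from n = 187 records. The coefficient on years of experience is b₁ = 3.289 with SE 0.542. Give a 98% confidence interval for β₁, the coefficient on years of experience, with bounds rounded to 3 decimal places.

df = n − 2 = 187 − 2 = 185.
t* = t_{0.01, 185} = 2.346673.
Margin = t* × SE = 2.346673 × 0.542 = 1.27190.
CI: 3.289 ± 1.27190 → (2.017, 4.561).
With 98% confidence, each one-unit increase in years of experience is associated with a change of between 2.017 and 4.561 $1000s in annual salary.

(2.017, 4.561)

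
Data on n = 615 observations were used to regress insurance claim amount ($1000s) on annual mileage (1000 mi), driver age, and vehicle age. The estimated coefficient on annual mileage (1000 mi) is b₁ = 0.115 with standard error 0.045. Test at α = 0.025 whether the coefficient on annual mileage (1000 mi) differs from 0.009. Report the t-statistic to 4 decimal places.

t = 2.3556

H₀: β₁ = 0.009 vs H₁: β₁ ≠ 0.009.
t = (b₁ − β₁⁰)/SE = (0.115 − 0.009) / 0.045 = 2.3556.
df = n − k − 1 = 615 − 3 − 1 = 611.
Two-sided p ≈ 0.0188, which is < 0.025, so reject H₀.
There is evidence that the true slope on annual mileage (1000 mi) differs from 0.009 $1000s per unit, holding the other predictors fixed.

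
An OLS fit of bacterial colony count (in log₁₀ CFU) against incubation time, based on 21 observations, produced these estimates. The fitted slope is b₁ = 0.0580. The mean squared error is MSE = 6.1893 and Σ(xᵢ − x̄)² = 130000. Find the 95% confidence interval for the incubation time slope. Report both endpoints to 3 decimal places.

(0.044, 0.072)

SE(b₁) = √(MSE/Sₓₓ) = √(6.1893/130000) = 0.0069.
df = n − 2 = 19.
t* = t_{0.025, 19} = 2.093024.
Margin = t* × SE = 2.093024 × 0.0069 = 0.01444.
CI: 0.0580 ± 0.01444 → (0.044, 0.072).
With 95% confidence, each one-unit increase in incubation time is associated with a change of between 0.044 and 0.072 log₁₀ CFU in bacterial colony count.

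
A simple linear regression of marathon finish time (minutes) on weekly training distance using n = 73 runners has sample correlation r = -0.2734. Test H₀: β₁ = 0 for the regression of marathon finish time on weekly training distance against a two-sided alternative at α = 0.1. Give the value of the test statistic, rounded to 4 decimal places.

t = -2.3950

t = r·√(n − 2)/√(1 − r²) = -0.2734·√71/√0.925252 = -2.3950.
df = n − 2 = 71.
Two-sided p ≈ 0.0193, which is < 0.1, so reject H₀.
There is evidence of a linear association between weekly training distance and marathon finish time.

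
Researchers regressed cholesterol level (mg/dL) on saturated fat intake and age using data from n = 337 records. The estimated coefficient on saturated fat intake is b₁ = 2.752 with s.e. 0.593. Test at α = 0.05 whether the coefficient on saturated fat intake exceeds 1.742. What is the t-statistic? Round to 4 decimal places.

t = 1.7032

H₀: β₁ = 1.742 vs H₁: β₁ > 1.742.
t = (b₁ − β₁⁰)/SE = (2.752 − 1.742) / 0.593 = 1.7032.
df = n − k − 1 = 337 − 2 − 1 = 334.
One-sided p ≈ 0.0447, which is < 0.05, so reject H₀.
There is evidence that the true slope on saturated fat intake exceeds 1.742 mg/dL per unit, holding the other predictors fixed.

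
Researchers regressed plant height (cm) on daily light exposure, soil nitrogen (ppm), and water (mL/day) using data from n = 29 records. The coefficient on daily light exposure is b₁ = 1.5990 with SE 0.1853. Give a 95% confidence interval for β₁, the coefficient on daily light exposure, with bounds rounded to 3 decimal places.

df = n − k − 1 = 29 − 3 − 1 = 25.
t* = t_{0.025, 25} = 2.059539.
Margin = t* × SE = 2.059539 × 0.1853 = 0.38163.
CI: 1.5990 ± 0.38163 → (1.217, 1.981).
With 95% confidence, each one-unit increase in daily light exposure is associated with a change of between 1.217 and 1.981 cm in plant height, holding the other predictors fixed.

(1.217, 1.981)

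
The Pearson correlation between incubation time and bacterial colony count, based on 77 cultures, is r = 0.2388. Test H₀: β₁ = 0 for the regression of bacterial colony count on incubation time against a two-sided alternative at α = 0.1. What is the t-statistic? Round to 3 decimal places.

t = 2.130

t = r·√(n − 2)/√(1 − r²) = 0.2388·√75/√0.942975 = 2.130.
df = n − 2 = 75.
Two-sided p ≈ 0.0365, which is < 0.1, so reject H₀.
There is evidence of a linear association between incubation time and bacterial colony count.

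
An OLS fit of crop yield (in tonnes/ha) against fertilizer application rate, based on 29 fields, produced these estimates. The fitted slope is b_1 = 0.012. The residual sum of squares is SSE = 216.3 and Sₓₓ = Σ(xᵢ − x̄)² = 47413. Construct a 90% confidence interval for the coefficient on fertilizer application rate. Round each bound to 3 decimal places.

(-0.010, 0.034)

MSE = SSE/(n − 2) = 216.3/27 = 8.01111.
SE(b_1) = √(MSE/Sₓₓ) = √(8.01111/47413) = 0.0129986.
df = n − 2 = 27.
t* = t_{0.05, 27} = 1.703288.
Margin = t* × SE = 1.703288 × 0.0129986 = 0.02214.
CI: 0.012 ± 0.02214 → (-0.010, 0.034).
With 90% confidence, each one-unit increase in fertilizer application rate is associated with a change of between -0.010 and 0.034 tonnes/ha in crop yield.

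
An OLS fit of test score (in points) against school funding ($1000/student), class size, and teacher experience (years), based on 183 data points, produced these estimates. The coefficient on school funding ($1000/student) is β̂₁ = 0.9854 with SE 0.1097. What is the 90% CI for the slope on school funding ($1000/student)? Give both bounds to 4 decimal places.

df = n − k − 1 = 183 − 3 − 1 = 179.
t* = t_{0.05, 179} = 1.653411.
Margin = t* × SE = 1.653411 × 0.1097 = 0.181379.
CI: 0.9854 ± 0.181379 → (0.8040, 1.1668).
With 90% confidence, each one-unit increase in school funding ($1000/student) is associated with a change of between 0.8040 and 1.1668 points in test score, holding the other predictors fixed.

(0.8040, 1.1668)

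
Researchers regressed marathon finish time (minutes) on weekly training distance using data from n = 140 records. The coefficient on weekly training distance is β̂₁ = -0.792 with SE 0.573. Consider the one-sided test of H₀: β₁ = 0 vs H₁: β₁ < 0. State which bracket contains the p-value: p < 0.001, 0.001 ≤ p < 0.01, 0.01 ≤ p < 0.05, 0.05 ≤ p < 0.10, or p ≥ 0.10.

0.05 ≤ p < 0.10

t = -0.792 / 0.573 = -1.382.
df = n − 2 = 140 − 2 = 138.
One-sided p = P(T_{138} < t) ≈ 0.0846.
So 0.05 ≤ p < 0.10.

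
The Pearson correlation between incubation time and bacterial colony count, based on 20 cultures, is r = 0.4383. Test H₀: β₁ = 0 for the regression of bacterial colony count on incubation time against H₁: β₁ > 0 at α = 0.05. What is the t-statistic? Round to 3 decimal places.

t = r·√(n − 2)/√(1 − r²) = 0.4383·√18/√0.807893 = 2.069.
df = n − 2 = 18.
One-sided p ≈ 0.0266, which is < 0.05, so reject H₀.
There is evidence of a linear association between incubation time and bacterial colony count.

t = 2.069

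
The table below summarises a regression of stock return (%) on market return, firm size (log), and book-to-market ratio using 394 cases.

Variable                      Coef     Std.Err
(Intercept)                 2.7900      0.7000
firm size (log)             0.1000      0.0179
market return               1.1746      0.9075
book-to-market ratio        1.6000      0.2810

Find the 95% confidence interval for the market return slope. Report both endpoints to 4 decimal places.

(-0.6096, 2.9588)

Read off: b = 1.1746, SE = 0.9075 for market return.
df = n − k − 1 = 394 − 3 − 1 = 390.
t* = t_{0.025, 390} = 1.966065.
Margin = t* × SE = 1.966065 × 0.9075 = 1.784204.
CI: 1.1746 ± 1.784204 → (-0.6096, 2.9588).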